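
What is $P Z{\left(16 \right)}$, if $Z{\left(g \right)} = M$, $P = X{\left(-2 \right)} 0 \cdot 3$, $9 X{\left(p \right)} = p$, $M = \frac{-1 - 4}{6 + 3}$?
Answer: $0$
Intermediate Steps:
$M = - \frac{5}{9} \approx -0.55556$
$X{\left(p \right)} = \frac{p}{9}$
$P = 0$ ($P = \frac{1}{9} \left(-2\right) 0 \cdot 3 = \left(- \frac{2}{9}\right) 0 \cdot 3 = 0 \cdot 3 = 0$)
$Z{\left(g \right)} = - \frac{5}{9}$
$P Z{\left(16 \right)} = 0 \left(- \frac{5}{9}\right) = 0$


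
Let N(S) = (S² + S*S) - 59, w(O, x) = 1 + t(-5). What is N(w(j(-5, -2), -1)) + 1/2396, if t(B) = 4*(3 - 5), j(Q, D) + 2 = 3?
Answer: 93445/2396 ≈ 39.000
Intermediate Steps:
j(Q, D) = 1 (j(Q, D) = -2 + 3 = 1)
t(B) = -8 (t(B) = 4*(-2) = -8)
w(O, x) = -7 (w(O, x) = 1 - 8 = -7)
N(S) = -59 + 2*S² (N(S) = (S² + S²) - 59 = 2*S² - 59 = -59 + 2*S²)
N(w(j(-5, -2), -1)) + 1/2396 = (-59 + 2*(-7)²) + 1/2396 = (-59 + 2*49) + 1/2396 = (-59 + 98) + 1/2396 = 39 + 1/2396 = 93445/2396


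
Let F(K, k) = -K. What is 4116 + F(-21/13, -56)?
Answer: 53529/13 ≈ 4117.6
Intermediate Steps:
4116 + F(-21/13, -56) = 4116 - (-21)/13 = 4116 - 1*(-21/13) = 4116 + 21/13 = 53529/13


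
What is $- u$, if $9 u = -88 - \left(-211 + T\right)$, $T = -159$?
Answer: $- \frac{94}{3} \approx -31.333$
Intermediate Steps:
$u = \frac{94}{3}$ ($u = \frac{-88 + \left(211 - -159\right)}{9} = \frac{-88 + \left(211 + 159\right)}{9} = \frac{-88 + 370}{9} = \frac{1}{9} \cdot 282 = \frac{94}{3} \approx 31.333$)
$- u = \left(-1\right) \frac{94}{3} = - \frac{94}{3}$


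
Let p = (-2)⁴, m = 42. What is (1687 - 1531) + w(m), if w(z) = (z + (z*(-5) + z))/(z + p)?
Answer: 4461/29 ≈ 153.83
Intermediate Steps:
p = 16
w(z) = -3*z/(16 + z) (w(z) = (z + (z*(-5) + z))/(z + 16) = (z + (-5*z + z))/(16 + z) = (z - 4*z)/(16 + z) = (-3*z)/(16 + z) = -3*z/(16 + z))
(1687 - 1531) + w(m) = (1687 - 1531) - 3*42/(16 + 42) = 156 - 3*42/58 = 156 - 3*42*1/58 = 156 - 63/29 = 4461/29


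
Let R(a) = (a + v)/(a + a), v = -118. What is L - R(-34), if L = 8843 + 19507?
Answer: 481912/17 ≈ 28348.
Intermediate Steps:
L = 28350
R(a) = (-118 + a)/(2*a) (R(a) = (a - 118)/(a + a) = (-118 + a)/((2*a)) = (-118 + a)*(1/(2*a)) = (-118 + a)/(2*a))
L - R(-34) = 28350 - (-118 - 34)/(2*(-34)) = 28350 - (-1)*(-152)/(2*34) = 28350 - 1*38/17 = 28350 - 38/17 = 481912/17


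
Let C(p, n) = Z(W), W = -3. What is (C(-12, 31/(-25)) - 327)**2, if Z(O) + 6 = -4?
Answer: 113569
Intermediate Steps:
Z(O) = -10 (Z(O) = -6 - 4 = -10)
C(p, n) = -10
(C(-12, 31/(-25)) - 327)**2 = (-10 - 327)**2 = (-337)**2 = 113569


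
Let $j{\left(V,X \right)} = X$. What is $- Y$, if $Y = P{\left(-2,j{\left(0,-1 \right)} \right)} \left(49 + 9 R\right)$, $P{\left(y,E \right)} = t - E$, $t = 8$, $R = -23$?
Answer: $1422$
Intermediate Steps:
$P{\left(y,E \right)} = 8 - E$
$Y = -1422$ ($Y = \left(8 - -1\right) \left(49 + 9 \left(-23\right)\right) = \left(8 + 1\right) \left(49 - 207\right) = 9 \left(-158\right) = -1422$)
$- Y = \left(-1\right) \left(-1422\right) = 1422$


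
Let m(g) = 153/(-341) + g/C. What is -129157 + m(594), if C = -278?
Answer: -6122035187/47399 ≈ -1.2916e+5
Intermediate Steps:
m(g) = -153/341 - g/278 (m(g) = 153/(-341) + g/(-278) = 153*(-1/341) + g*(-1/278) = -153/341 - g/278)
-129157 + m(594) = -129157 + (-153/341 - 1/278*594) = -129157 + (-153/341 - 297/139) = -129157 - 122544/47399 = -6122035187/47399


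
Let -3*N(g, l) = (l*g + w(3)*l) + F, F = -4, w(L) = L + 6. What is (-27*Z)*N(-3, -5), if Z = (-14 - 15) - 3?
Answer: 9792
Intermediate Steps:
w(L) = 6 + L
N(g, l) = 4/3 - 3*l - g*l/3 (N(g, l) = -((l*g + (6 + 3)*l) - 4)/3 = -((g*l + 9*l) - 4)/3 = -((9*l + g*l) - 4)/3 = -(-4 + 9*l + g*l)/3 = 4/3 - 3*l - g*l/3)
Z = -32 (Z = -29 - 3 = -32)
(-27*Z)*N(-3, -5) = (-27*(-32))*(4/3 - 3*(-5) - 1/3*(-3)*(-5)) = 864*(4/3 + 15 - 5) = 864*(34/3) = 9792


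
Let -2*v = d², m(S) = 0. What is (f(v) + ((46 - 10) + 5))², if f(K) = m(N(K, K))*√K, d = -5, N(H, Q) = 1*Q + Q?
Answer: 1681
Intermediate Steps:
N(H, Q) = 2*Q (N(H, Q) = Q + Q = 2*Q)
v = -25/2 (v = -½*(-5)² = -½*25 = -25/2 ≈ -12.500)
f(K) = 0 (f(K) = 0*√K = 0)
(f(v) + ((46 - 10) + 5))² = (0 + ((46 - 10) + 5))² = (0 + (36 + 5))² = (0 + 41)² = 41² = 1681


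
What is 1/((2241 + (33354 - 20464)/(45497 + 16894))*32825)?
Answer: 62391/4589956546825 ≈ 1.3593e-8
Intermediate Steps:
1/((2241 + (33354 - 20464)/(45497 + 16894))*32825) = (1/32825)/(2241 + 12890/62391) = (1/32825)/(139831121/62391) = (62391/139831121)*(1/32825) = 62391/4589956546825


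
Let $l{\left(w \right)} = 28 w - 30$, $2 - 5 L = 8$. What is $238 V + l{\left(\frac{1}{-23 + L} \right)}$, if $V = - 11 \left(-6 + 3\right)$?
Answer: $\frac{946564}{121} \approx 7822.8$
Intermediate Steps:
$L = - \frac{6}{5}$ ($L = \frac{2}{5} - \frac{8}{5} = - \frac{6}{5} \approx -1.2$)
$V = 33$ ($V = \left(-11\right) \left(-3\right) = 33$)
$l{\left(w \right)} = -30 + 28 w$
$238 V + l{\left(\frac{1}{-23 + L} \right)} = 238 \cdot 33 - \left(30 - \frac{28}{-23 - \frac{6}{5}}\right) = 7854 - \left(30 - \frac{28}{- \frac{121}{5}}\right) = 7854 + \left(-30 + 28 \left(- \frac{5}{121}\right)\right) = 7854 - \frac{3770}{121} = \frac{946564}{121}$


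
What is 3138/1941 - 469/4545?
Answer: 4450627/2940615 ≈ 1.5135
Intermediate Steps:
3138/1941 - 469/4545 = 3138*(1/1941) - 469*1/4545 = 1046/647 - 469/4545 = 4450627/2940615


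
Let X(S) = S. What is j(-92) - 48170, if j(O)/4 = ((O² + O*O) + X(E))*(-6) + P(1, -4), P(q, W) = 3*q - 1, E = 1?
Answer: -454458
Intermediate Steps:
P(q, W) = -1 + 3*q
j(O) = -16 - 48*O² (j(O) = 4*(((O² + O*O) + 1)*(-6) + (-1 + 3*1)) = 4*(((O² + O²) + 1)*(-6) + (-1 + 3)) = 4*((2*O² + 1)*(-6) + 2) = 4*((1 + 2*O²)*(-6) + 2) = 4*((-6 - 12*O²) + 2) = 4*(-4 - 12*O²) = -16 - 48*O²)
j(-92) - 48170 = (-16 - 48*(-92)²) - 48170 = (-16 - 48*8464) - 48170 = (-16 - 406272) - 48170 = -406288 - 48170 = -454458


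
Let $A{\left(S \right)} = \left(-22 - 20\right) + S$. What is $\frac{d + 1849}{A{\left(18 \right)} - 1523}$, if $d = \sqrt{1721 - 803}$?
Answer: $- \frac{1849}{1547} - \frac{3 \sqrt{102}}{1547} \approx -1.2148$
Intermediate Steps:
$A{\left(S \right)} = -42 + S$
$d = 3 \sqrt{102}$ ($d = \sqrt{918} = 3 \sqrt{102} \approx 30.299$)
$\frac{d + 1849}{A{\left(18 \right)} - 1523} = \frac{3 \sqrt{102} + 1849}{\left(-42 + 18\right) - 1523} = \frac{1849 + 3 \sqrt{102}}{-24 - 1523} = \frac{1849 + 3 \sqrt{102}}{-1547} = \left(1849 + 3 \sqrt{102}\right) \left(- \frac{1}{1547}\right) = - \frac{1849}{1547} - \frac{3 \sqrt{102}}{1547}$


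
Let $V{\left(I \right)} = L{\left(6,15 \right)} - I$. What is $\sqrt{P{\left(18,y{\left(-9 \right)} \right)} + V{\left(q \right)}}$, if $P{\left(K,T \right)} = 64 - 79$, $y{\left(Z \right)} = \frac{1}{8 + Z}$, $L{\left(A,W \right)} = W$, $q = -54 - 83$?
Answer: $\sqrt{137} \approx 11.705$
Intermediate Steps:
$q = -137$
$V{\left(I \right)} = 15 - I$
$P{\left(K,T \right)} = -15$ ($P{\left(K,T \right)} = 64 - 79 = -15$)
$\sqrt{P{\left(18,y{\left(-9 \right)} \right)} + V{\left(q \right)}} = \sqrt{-15 + \left(15 - -137\right)} = \sqrt{-15 + \left(15 + 137\right)} = \sqrt{-15 + 152} = \sqrt{137}$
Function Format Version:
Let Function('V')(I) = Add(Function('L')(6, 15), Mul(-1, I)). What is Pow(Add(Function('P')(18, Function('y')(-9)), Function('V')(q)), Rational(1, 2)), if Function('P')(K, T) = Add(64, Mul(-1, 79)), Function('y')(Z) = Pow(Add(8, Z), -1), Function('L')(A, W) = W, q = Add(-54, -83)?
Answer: Pow(137, Rational(1, 2)) ≈ 11.705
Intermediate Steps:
q = -137
Function('V')(I) = Add(15, Mul(-1, I))
Function('P')(K, T) = -15 (Function('P')(K, T) = Add(64, -79) = -15)
Pow(Add(Function('P')(18, Function('y')(-9)), Function('V')(q)), Rational(1, 2)) = Pow(Add(-15, Add(15, Mul(-1, -137))), Rational(1, 2)) = Pow(Add(-15, Add(15, 137)), Rational(1, 2)) = Pow(Add(-15, 152), Rational(1, 2)) = Pow(137, Rational(1, 2))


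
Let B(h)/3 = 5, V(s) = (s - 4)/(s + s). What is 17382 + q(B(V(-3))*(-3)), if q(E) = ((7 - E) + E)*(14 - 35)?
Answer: 17235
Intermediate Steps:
V(s) = (-4 + s)/(2*s) (V(s) = (-4 + s)/((2*s)) = (-4 + s)*(1/(2*s)) = (-4 + s)/(2*s))
B(h) = 15 (B(h) = 3*5 = 15)
q(E) = -147 (q(E) = 7*(-21) = -147)
17382 + q(B(V(-3))*(-3)) = 17382 - 147 = 17235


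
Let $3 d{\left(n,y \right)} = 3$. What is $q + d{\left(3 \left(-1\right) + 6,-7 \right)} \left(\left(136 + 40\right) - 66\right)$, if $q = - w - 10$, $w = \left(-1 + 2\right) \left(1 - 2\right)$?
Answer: $101$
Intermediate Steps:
$d{\left(n,y \right)} = 1$ ($d{\left(n,y \right)} = \frac{1}{3} \cdot 3 = 1$)
$w = -1$ ($w = 1 \left(-1\right) = -1$)
$q = -9$ ($q = \left(-1\right) \left(-1\right) - 10 = 1 - 10 = -9$)
$q + d{\left(3 \left(-1\right) + 6,-7 \right)} \left(\left(136 + 40\right) - 66\right) = -9 + 1 \left(\left(136 + 40\right) - 66\right) = -9 + 1 \left(176 - 66\right) = -9 + 1 \cdot 110 = -9 + 110 = 101$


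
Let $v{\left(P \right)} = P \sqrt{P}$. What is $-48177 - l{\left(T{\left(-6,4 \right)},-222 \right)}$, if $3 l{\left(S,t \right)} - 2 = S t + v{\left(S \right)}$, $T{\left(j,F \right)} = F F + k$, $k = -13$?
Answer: $- \frac{143867}{3} - \sqrt{3} \approx -47957.0$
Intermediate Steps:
$v{\left(P \right)} = P^{\frac{3}{2}}$
$T{\left(j,F \right)} = -13 + F^{2}$ ($T{\left(j,F \right)} = F F - 13 = F^{2} - 13 = -13 + F^{2}$)
$l{\left(S,t \right)} = \frac{2}{3} + \frac{S^{\frac{3}{2}}}{3} + \frac{S t}{3}$ ($l{\left(S,t \right)} = \frac{2}{3} + \frac{S t + S^{\frac{3}{2}}}{3} = \frac{2}{3} + \frac{S^{\frac{3}{2}} + S t}{3} = \frac{2}{3} + \left(\frac{S^{\frac{3}{2}}}{3} + \frac{S t}{3}\right) = \frac{2}{3} + \frac{S^{\frac{3}{2}}}{3} + \frac{S t}{3}$)
$-48177 - l{\left(T{\left(-6,4 \right)},-222 \right)} = -48177 - \left(\frac{2}{3} + \frac{\left(-13 + 4^{2}\right)^{\frac{3}{2}}}{3} + \frac{1}{3} \left(-13 + 4^{2}\right) \left(-222\right)\right) = -48177 - \left(\frac{2}{3} + \frac{\left(-13 + 16\right)^{\frac{3}{2}}}{3} + \frac{1}{3} \left(-13 + 16\right) \left(-222\right)\right) = -48177 - \left(\frac{2}{3} + \frac{3^{\frac{3}{2}}}{3} + \frac{1}{3} \cdot 3 \left(-222\right)\right) = -48177 - \left(\frac{2}{3} + \frac{3 \sqrt{3}}{3} - 222\right) = -48177 - \left(\frac{2}{3} + \sqrt{3} - 222\right) = -48177 - \left(- \frac{664}{3} + \sqrt{3}\right) = -48177 + \left(\frac{664}{3} - \sqrt{3}\right) = - \frac{143867}{3} - \sqrt{3}$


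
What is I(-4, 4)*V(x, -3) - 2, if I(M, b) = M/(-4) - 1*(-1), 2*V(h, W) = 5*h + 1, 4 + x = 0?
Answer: -21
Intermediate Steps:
x = -4 (x = -4 + 0 = -4)
V(h, W) = ½ + 5*h/2 (V(h, W) = (5*h + 1)/2 = (1 + 5*h)/2 = ½ + 5*h/2)
I(M, b) = 1 - M/4 (I(M, b) = M*(-¼) + 1 = -M/4 + 1 = 1 - M/4)
I(-4, 4)*V(x, -3) - 2 = (1 - ¼*(-4))*(½ + (5/2)*(-4)) - 2 = (1 + 1)*(½ - 10) - 2 = 2*(-19/2) - 2 = -19 - 2 = -21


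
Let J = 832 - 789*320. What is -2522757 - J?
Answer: -2271109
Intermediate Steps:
J = -251648 (J = 832 - 252480 = -251648)
-2522757 - J = -2522757 - 1*(-251648) = -2522757 + 251648 = -2271109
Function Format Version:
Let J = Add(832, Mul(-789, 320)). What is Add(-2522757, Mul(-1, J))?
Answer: -2271109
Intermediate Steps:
J = -251648 (J = Add(832, -252480) = -251648)
Add(-2522757, Mul(-1, J)) = Add(-2522757, Mul(-1, -251648)) = Add(-2522757, 251648) = -2271109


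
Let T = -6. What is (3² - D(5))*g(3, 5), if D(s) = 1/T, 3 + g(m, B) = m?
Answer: 0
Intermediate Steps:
g(m, B) = -3 + m
D(s) = -⅙ (D(s) = 1/(-6) = -⅙)
(3² - D(5))*g(3, 5) = (3² - 1*(-⅙))*(-3 + 3) = (9 + ⅙)*0 = (55/6)*0 = 0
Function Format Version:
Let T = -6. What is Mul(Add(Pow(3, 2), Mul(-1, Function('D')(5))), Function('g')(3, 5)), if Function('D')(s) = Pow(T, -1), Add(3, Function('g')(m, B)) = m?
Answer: 0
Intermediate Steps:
Function('g')(m, B) = Add(-3, m)
Function('D')(s) = Rational(-1, 6) (Function('D')(s) = Pow(-6, -1) = Rational(-1, 6))
Mul(Add(Pow(3, 2), Mul(-1, Function('D')(5))), Function('g')(3, 5)) = Mul(Add(Pow(3, 2), Mul(-1, Rational(-1, 6))), Add(-3, 3)) = Mul(Add(9, Rational(1, 6)), 0) = Mul(Rational(55, 6), 0) = 0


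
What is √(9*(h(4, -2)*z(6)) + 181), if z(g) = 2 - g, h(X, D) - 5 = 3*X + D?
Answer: I*√359 ≈ 18.947*I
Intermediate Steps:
h(X, D) = 5 + D + 3*X (h(X, D) = 5 + (3*X + D) = 5 + (D + 3*X) = 5 + D + 3*X)
√(9*(h(4, -2)*z(6)) + 181) = √(9*((5 - 2 + 3*4)*(2 - 1*6)) + 181) = √(9*((5 - 2 + 12)*(2 - 6)) + 181) = √(9*(15*(-4)) + 181) = √(9*(-60) + 181) = √(-540 + 181) = √(-359) = I*√359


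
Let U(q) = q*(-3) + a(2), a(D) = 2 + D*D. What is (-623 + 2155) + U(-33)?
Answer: 1637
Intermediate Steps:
a(D) = 2 + D²
U(q) = 6 - 3*q (U(q) = q*(-3) + (2 + 2²) = -3*q + (2 + 4) = -3*q + 6 = 6 - 3*q)
(-623 + 2155) + U(-33) = (-623 + 2155) + (6 - 3*(-33)) = 1532 + (6 + 99) = 1532 + 105 = 1637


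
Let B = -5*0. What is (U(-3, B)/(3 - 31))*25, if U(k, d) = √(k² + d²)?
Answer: -75/28 ≈ -2.6786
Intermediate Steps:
B = 0
U(k, d) = √(d² + k²)
(U(-3, B)/(3 - 31))*25 = (√(0² + (-3)²)/(3 - 31))*25 = (√(0 + 9)/(-28))*25 = (√9*(-1/28))*25 = (3*(-1/28))*25 = -3/28*25 = -75/28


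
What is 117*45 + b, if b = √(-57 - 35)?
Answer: 5265 + 2*I*√23 ≈ 5265.0 + 9.5917*I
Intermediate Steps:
b = 2*I*√23 (b = √(-92) = 2*I*√23 ≈ 9.5917*I)
117*45 + b = 117*45 + 2*I*√23 = 5265 + 2*I*√23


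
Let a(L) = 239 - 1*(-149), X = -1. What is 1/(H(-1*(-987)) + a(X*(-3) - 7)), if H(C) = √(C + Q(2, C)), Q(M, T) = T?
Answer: 194/74285 - √1974/148570 ≈ 0.0023125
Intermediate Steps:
H(C) = √2*√C (H(C) = √(C + C) = √(2*C) = √2*√C)
a(L) = 388 (a(L) = 239 + 149 = 388)
1/(H(-1*(-987)) + a(X*(-3) - 7)) = 1/(√2*√(-1*(-987)) + 388) = 1/(√2*√987 + 388) = 1/(√1974 + 388) = 1/(388 + √1974)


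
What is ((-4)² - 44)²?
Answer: 784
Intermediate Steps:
((-4)² - 44)² = (16 - 44)² = (-28)² = 784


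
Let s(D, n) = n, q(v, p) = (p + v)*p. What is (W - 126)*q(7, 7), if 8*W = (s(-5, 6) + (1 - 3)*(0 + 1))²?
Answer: -12152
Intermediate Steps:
q(v, p) = p*(p + v)
W = 2 (W = (6 + (1 - 3)*(0 + 1))²/8 = (6 - 2*1)²/8 = (6 - 2)²/8 = (⅛)*4² = (⅛)*16 = 2)
(W - 126)*q(7, 7) = (2 - 126)*(7*(7 + 7)) = -868*14 = -124*98 = -12152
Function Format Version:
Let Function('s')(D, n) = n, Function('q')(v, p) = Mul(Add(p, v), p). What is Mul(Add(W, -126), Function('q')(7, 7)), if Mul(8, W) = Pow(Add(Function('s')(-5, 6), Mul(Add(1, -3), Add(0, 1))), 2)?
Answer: -12152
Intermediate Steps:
Function('q')(v, p) = Mul(p, Add(p, v))
W = 2 (W = Mul(Rational(1, 8), Pow(Add(6, Mul(Add(1, -3), Add(0, 1))), 2)) = Mul(Rational(1, 8), Pow(Add(6, Mul(-2, 1)), 2)) = Mul(Rational(1, 8), Pow(Add(6, -2), 2)) = Mul(Rational(1, 8), Pow(4, 2)) = Mul(Rational(1, 8), 16) = 2)
Mul(Add(W, -126), Function('q')(7, 7)) = Mul(Add(2, -126), Mul(7, Add(7, 7))) = Mul(-124, Mul(7, 14)) = Mul(-124, 98) = -12152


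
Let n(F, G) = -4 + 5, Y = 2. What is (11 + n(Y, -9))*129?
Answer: 1548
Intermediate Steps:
n(F, G) = 1
(11 + n(Y, -9))*129 = (11 + 1)*129 = 12*129 = 1548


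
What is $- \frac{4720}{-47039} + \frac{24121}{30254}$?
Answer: $\frac{1277426599}{1423117906} \approx 0.89762$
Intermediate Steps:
$- \frac{4720}{-47039} + \frac{24121}{30254} = \left(-4720\right) \left(- \frac{1}{47039}\right) + 24121 \cdot \frac{1}{30254} = \frac{4720}{47039} + \frac{24121}{30254} = \frac{1277426599}{1423117906}$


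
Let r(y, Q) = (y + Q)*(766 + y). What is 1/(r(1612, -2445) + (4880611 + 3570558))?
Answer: 1/6470295 ≈ 1.5455e-7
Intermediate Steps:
r(y, Q) = (766 + y)*(Q + y) (r(y, Q) = (Q + y)*(766 + y) = (766 + y)*(Q + y))
1/(r(1612, -2445) + (4880611 + 3570558)) = 1/((1612**2 + 766*(-2445) + 766*1612 - 2445*1612) + (4880611 + 3570558)) = 1/((2598544 - 1872870 + 1234792 - 3941340) + 8451169) = 1/(-1980874 + 8451169) = 1/6470295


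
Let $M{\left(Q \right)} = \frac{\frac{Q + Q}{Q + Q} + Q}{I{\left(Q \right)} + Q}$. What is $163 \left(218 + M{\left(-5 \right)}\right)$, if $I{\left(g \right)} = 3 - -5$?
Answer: $\frac{105950}{3} \approx 35317.0$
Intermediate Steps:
$I{\left(g \right)} = 8$ ($I{\left(g \right)} = 3 + 5 = 8$)
$M{\left(Q \right)} = \frac{1 + Q}{8 + Q}$ ($M{\left(Q \right)} = \frac{\frac{Q + Q}{Q + Q} + Q}{8 + Q} = \frac{\frac{2 Q}{2 Q} + Q}{8 + Q} = \frac{2 Q \frac{1}{2 Q} + Q}{8 + Q} = \frac{1 + Q}{8 + Q}$)
$163 \left(218 + M{\left(-5 \right)}\right) = 163 \left(218 + \frac{1 - 5}{8 - 5}\right) = 163 \left(218 + \frac{1}{3} \left(-4\right)\right) = 163 \left(218 - \frac{4}{3}\right) = 163 \cdot \frac{650}{3} = \frac{105950}{3}$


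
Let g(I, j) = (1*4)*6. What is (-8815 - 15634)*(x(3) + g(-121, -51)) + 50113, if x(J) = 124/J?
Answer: -4641665/3 ≈ -1.5472e+6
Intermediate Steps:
g(I, j) = 24 (g(I, j) = 4*6 = 24)
(-8815 - 15634)*(x(3) + g(-121, -51)) + 50113 = (-8815 - 15634)*(124/3 + 24) + 50113 = -24449*(124*(⅓) + 24) + 50113 = -24449*(124/3 + 24) + 50113 = -24449*196/3 + 50113 = -4792004/3 + 50113 = -4641665/3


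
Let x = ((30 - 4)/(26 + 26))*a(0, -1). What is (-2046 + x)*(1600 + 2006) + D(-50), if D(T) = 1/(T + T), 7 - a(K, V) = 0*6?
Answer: -736525501/100 ≈ -7.3653e+6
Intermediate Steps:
a(K, V) = 7 (a(K, V) = 7 - 0*6 = 7 - 1*0 = 7 + 0 = 7)
D(T) = 1/(2*T)
x = 7/2 (x = ((30 - 4)/(26 + 26))*7 = (26/52)*7 = (26*(1/52))*7 = (½)*7 = 7/2 ≈ 3.5000)
(-2046 + x)*(1600 + 2006) + D(-50) = (-2046 + 7/2)*(1600 + 2006) + (½)/(-50) = -4085/2*3606 + (½)*(-1/50) = -7365255 - 1/100 = -736525501/100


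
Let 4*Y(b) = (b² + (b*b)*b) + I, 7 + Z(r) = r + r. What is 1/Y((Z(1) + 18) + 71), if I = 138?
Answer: 2/299949 ≈ 6.6678e-6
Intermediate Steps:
Z(r) = -7 + 2*r (Z(r) = -7 + (r + r) = -7 + 2*r)
Y(b) = 69/2 + b²/4 + b³/4 (Y(b) = ((b² + (b*b)*b) + 138)/4 = ((b² + b²*b) + 138)/4 = ((b² + b³) + 138)/4 = (138 + b² + b³)/4 = 69/2 + b²/4 + b³/4)
1/Y((Z(1) + 18) + 71) = 1/(69/2 + (((-7 + 2*1) + 18) + 71)²/4 + (((-7 + 2*1) + 18) + 71)³/4) = 1/(69/2 + (((-7 + 2) + 18) + 71)²/4 + (((-7 + 2) + 18) + 71)³/4) = 1/(69/2 + ((-5 + 18) + 71)²/4 + ((-5 + 18) + 71)³/4) = 1/(69/2 + (13 + 71)²/4 + (13 + 71)³/4) = 1/(69/2 + (¼)*84² + (¼)*84³) = 1/(69/2 + (¼)*7056 + (¼)*592704) = 1/(69/2 + 1764 + 148176) = 1/(299949/2) = 2/299949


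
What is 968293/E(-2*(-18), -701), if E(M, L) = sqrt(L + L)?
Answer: -968293*I*sqrt(1402)/1402 ≈ -25860.0*I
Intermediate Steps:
E(M, L) = sqrt(2)*sqrt(L) (E(M, L) = sqrt(2*L) = sqrt(2)*sqrt(L))
968293/E(-2*(-18), -701) = 968293/((sqrt(2)*sqrt(-701))) = 968293/((sqrt(2)*(I*sqrt(701)))) = 968293/((I*sqrt(1402))) = 968293*(-I*sqrt(1402)/1402) = -968293*I*sqrt(1402)/1402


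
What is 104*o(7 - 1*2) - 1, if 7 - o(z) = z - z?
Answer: 727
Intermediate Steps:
o(z) = 7 (o(z) = 7 - (z - z) = 7 - 1*0 = 7 + 0 = 7)
104*o(7 - 1*2) - 1 = 104*7 - 1 = 728 - 1 = 727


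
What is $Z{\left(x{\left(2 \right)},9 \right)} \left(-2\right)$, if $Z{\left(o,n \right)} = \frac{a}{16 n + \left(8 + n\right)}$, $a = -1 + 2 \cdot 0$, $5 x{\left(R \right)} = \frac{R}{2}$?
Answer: $\frac{2}{161} \approx 0.012422$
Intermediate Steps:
$x{\left(R \right)} = \frac{R}{10}$ ($x{\left(R \right)} = \frac{R \frac{1}{2}}{5} = \frac{\frac{1}{2} R}{5} = \frac{R}{10}$)
$a = -1$ ($a = -1 + 0 = -1$)
$Z{\left(o,n \right)} = - \frac{1}{8 + 17 n}$ ($Z{\left(o,n \right)} = - \frac{1}{16 n + \left(8 + n\right)} = - \frac{1}{8 + 17 n}$)
$Z{\left(x{\left(2 \right)},9 \right)} \left(-2\right) = - \frac{1}{8 + 17 \cdot 9} \left(-2\right) = - \frac{1}{8 + 153} \left(-2\right) = - \frac{1}{161} \left(-2\right) = \left(-1\right) \frac{1}{161} \left(-2\right) = \left(- \frac{1}{161}\right) \left(-2\right) = \frac{2}{161}$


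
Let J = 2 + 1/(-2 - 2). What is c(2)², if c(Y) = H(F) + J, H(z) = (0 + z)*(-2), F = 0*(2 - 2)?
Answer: 49/16 ≈ 3.0625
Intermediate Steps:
F = 0 (F = 0*0 = 0)
H(z) = -2*z (H(z) = z*(-2) = -2*z)
J = 7/4 (J = 2 + 1/(-4) = 2 - ¼ = 7/4 ≈ 1.7500)
c(Y) = 7/4 (c(Y) = -2*0 + 7/4 = 0 + 7/4 = 7/4)
c(2)² = (7/4)² = 49/16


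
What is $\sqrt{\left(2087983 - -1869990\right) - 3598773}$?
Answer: $20 \sqrt{898} \approx 599.33$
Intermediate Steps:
$\sqrt{\left(2087983 - -1869990\right) - 3598773} = \sqrt{\left(2087983 + 1869990\right) - 3598773} = \sqrt{3957973 - 3598773} = \sqrt{359200} = 20 \sqrt{898}$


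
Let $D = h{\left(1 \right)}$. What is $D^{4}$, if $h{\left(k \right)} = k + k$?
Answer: $16$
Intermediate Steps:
$h{\left(k \right)} = 2 k$
$D = 2$ ($D = 2 \cdot 1 = 2$)
$D^{4} = 2^{4} = 16$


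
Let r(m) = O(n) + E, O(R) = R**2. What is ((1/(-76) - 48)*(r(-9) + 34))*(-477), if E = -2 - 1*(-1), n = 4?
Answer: 85288077/76 ≈ 1.1222e+6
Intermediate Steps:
E = -1 (E = -2 + 1 = -1)
r(m) = 15 (r(m) = 4**2 - 1 = 16 - 1 = 15)
((1/(-76) - 48)*(r(-9) + 34))*(-477) = ((1/(-76) - 48)*(15 + 34))*(-477) = ((-1/76 - 48)*49)*(-477) = -3649/76*49*(-477) = -178801/76*(-477) = 85288077/76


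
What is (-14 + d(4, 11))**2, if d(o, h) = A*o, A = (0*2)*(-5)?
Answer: 196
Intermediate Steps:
A = 0 (A = 0*(-5) = 0)
d(o, h) = 0 (d(o, h) = 0*o = 0)
(-14 + d(4, 11))**2 = (-14 + 0)**2 = (-14)**2 = 196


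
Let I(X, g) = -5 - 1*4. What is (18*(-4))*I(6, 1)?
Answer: 648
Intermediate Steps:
I(X, g) = -9 (I(X, g) = -5 - 4 = -9)
(18*(-4))*I(6, 1) = (18*(-4))*(-9) = -72*(-9) = 648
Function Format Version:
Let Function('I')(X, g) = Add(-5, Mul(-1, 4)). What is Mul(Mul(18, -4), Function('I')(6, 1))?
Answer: 648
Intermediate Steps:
Function('I')(X, g) = -9 (Function('I')(X, g) = Add(-5, -4) = -9)
Mul(Mul(18, -4), Function('I')(6, 1)) = Mul(Mul(18, -4), -9) = Mul(-72, -9) = 648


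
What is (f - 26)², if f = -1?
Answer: 729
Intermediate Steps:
(f - 26)² = (-1 - 26)² = (-27)² = 729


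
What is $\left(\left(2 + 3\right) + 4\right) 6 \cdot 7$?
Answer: $378$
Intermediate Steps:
$\left(\left(2 + 3\right) + 4\right) 6 \cdot 7 = \left(5 + 4\right) 6 \cdot 7 = 9 \cdot 6 \cdot 7 = 54 \cdot 7 = 378$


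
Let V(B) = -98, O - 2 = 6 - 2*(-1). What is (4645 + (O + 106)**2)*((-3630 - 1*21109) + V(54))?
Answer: -449574537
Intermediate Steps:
O = 10 (O = 2 + (6 - 2*(-1)) = 2 + (6 + 2) = 2 + 8 = 10)
(4645 + (O + 106)**2)*((-3630 - 1*21109) + V(54)) = (4645 + (10 + 106)**2)*((-3630 - 1*21109) - 98) = (4645 + 116**2)*((-3630 - 21109) - 98) = (4645 + 13456)*(-24739 - 98) = 18101*(-24837) = -449574537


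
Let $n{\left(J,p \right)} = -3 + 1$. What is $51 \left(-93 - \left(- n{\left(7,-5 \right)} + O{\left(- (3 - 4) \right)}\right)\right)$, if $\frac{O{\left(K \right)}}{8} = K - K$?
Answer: $-4845$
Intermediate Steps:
$n{\left(J,p \right)} = -2$
$O{\left(K \right)} = 0$ ($O{\left(K \right)} = 8 \left(K - K\right) = 8 \cdot 0 = 0$)
$51 \left(-93 - \left(- n{\left(7,-5 \right)} + O{\left(- (3 - 4) \right)}\right)\right) = 51 \left(-93 - 2\right) = 51 \left(-95\right) = -4845$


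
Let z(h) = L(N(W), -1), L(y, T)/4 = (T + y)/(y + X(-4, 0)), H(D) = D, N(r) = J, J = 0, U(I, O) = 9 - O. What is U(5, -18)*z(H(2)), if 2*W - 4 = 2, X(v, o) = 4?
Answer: -27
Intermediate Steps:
W = 3 (W = 2 + (½)*2 = 2 + 1 = 3)
N(r) = 0
L(y, T) = 4*(T + y)/(4 + y) (L(y, T) = 4*((T + y)/(y + 4)) = 4*((T + y)/(4 + y)) = 4*(T + y)/(4 + y))
z(h) = -1 (z(h) = 4*(-1 + 0)/(4 + 0) = 4*(-1)/4 = 4*(¼)*(-1) = -1)
U(5, -18)*z(H(2)) = (9 - 1*(-18))*(-1) = (9 + 18)*(-1) = 27*(-1) = -27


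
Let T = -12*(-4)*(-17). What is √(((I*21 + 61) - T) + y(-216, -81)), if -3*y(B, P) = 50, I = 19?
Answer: √11334/3 ≈ 35.487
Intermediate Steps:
T = -816 (T = 48*(-17) = -816)
y(B, P) = -50/3 (y(B, P) = -⅓*50 = -50/3)
√(((I*21 + 61) - T) + y(-216, -81)) = √(((19*21 + 61) - 1*(-816)) - 50/3) = √(((399 + 61) + 816) - 50/3) = √((460 + 816) - 50/3) = √(1276 - 50/3) = √(3778/3) = √11334/3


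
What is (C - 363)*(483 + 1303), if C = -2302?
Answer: -4759690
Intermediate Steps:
(C - 363)*(483 + 1303) = (-2302 - 363)*(483 + 1303) = -2665*1786 = -4759690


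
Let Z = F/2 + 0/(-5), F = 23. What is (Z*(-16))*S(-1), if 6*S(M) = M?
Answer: 92/3 ≈ 30.667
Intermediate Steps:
S(M) = M/6
Z = 23/2 (Z = 23/2 + 0/(-5) = 23*(1/2) + 0*(-1/5) = 23/2 + 0 = 23/2 ≈ 11.500)
(Z*(-16))*S(-1) = ((23/2)*(-16))*((1/6)*(-1)) = -184*(-1/6) = 92/3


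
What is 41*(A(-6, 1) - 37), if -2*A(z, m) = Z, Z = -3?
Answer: -2911/2 ≈ -1455.5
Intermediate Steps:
A(z, m) = 3/2 (A(z, m) = -½*(-3) = 3/2)
41*(A(-6, 1) - 37) = 41*(3/2 - 37) = 41*(-71/2) = -2911/2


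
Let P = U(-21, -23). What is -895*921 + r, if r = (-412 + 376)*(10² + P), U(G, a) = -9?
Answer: -827571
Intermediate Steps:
P = -9
r = -3276 (r = (-412 + 376)*(10² - 9) = -36*(100 - 9) = -36*91 = -3276)
-895*921 + r = -895*921 - 3276 = -824295 - 3276 = -827571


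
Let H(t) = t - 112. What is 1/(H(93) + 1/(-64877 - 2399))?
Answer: -67276/1278245 ≈ -0.052632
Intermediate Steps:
H(t) = -112 + t
1/(H(93) + 1/(-64877 - 2399)) = 1/((-112 + 93) + 1/(-64877 - 2399)) = 1/(-19 + 1/(-67276)) = 1/(-19 - 1/67276) = 1/(-1278245/67276) = -67276/1278245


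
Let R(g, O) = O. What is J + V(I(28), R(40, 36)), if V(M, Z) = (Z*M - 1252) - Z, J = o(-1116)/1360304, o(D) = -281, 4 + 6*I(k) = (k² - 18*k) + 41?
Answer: 835226375/1360304 ≈ 614.00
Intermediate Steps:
I(k) = 37/6 - 3*k + k²/6 (I(k) = -⅔ + ((k² - 18*k) + 41)/6 = -⅔ + (41 + k² - 18*k)/6 = -⅔ + (41/6 - 3*k + k²/6) = 37/6 - 3*k + k²/6)
J = -281/1360304 ≈ -0.00020657
V(M, Z) = -1252 - Z + M*Z (V(M, Z) = (M*Z - 1252) - Z = (-1252 + M*Z) - Z = -1252 - Z + M*Z)
J + V(I(28), R(40, 36)) = -281/1360304 + (-1252 - 1*36 + (37/6 - 3*28 + (⅙)*28²)*36) = -281/1360304 + (-1252 - 36 + (37/6 - 84 + (⅙)*784)*36) = -281/1360304 + (-1252 - 36 + (37/6 - 84 + 392/3)*36) = -281/1360304 + (-1252 - 36 + (317/6)*36) = -281/1360304 + (-1252 - 36 + 1902) = -281/1360304 + 614 = 835226375/1360304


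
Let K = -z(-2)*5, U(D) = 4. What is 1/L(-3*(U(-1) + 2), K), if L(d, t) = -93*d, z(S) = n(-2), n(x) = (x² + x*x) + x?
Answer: 1/1674 ≈ 0.00059737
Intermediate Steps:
n(x) = x + 2*x² (n(x) = (x² + x²) + x = 2*x² + x = x + 2*x²)
z(S) = 6 (z(S) = -2*(1 + 2*(-2)) = -2*(1 - 4) = -2*(-3) = 6)
K = -30 (K = -1*6*5 = -6*5 = -30)
1/L(-3*(U(-1) + 2), K) = 1/(-(-279)*(4 + 2)) = 1/(-(-279)*6) = 1/(-93*(-18)) = 1/1674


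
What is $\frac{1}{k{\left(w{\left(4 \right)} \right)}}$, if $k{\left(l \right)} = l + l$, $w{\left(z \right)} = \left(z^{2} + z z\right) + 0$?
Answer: $\frac{1}{64} \approx 0.015625$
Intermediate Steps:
$w{\left(z \right)} = 2 z^{2}$ ($w{\left(z \right)} = \left(z^{2} + z^{2}\right) + 0 = 2 z^{2} + 0 = 2 z^{2}$)
$k{\left(l \right)} = 2 l$
$\frac{1}{k{\left(w{\left(4 \right)} \right)}} = \frac{1}{2 \cdot 2 \cdot 4^{2}} = \frac{1}{2 \cdot 2 \cdot 16} = \frac{1}{2 \cdot 32} = \frac{1}{64}$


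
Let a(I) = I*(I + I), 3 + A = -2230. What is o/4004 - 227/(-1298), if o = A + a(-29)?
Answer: 8805/236236 ≈ 0.037272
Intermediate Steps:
A = -2233 (A = -3 - 2230 = -2233)
a(I) = 2*I**2 (a(I) = I*(2*I) = 2*I**2)
o = -551 (o = -2233 + 2*(-29)**2 = -2233 + 2*841 = -2233 + 1682 = -551)
o/4004 - 227/(-1298) = -551/4004 - 227/(-1298) = -551*1/4004 - 227*(-1/1298) = -551/4004 + 227/1298 = 8805/236236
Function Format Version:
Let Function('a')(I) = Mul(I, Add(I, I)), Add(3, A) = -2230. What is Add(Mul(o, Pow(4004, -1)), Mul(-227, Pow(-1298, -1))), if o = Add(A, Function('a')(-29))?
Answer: Rational(8805, 236236) ≈ 0.037272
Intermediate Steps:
A = -2233 (A = Add(-3, -2230) = -2233)
Function('a')(I) = Mul(2, Pow(I, 2)) (Function('a')(I) = Mul(I, Mul(2, I)) = Mul(2, Pow(I, 2)))
o = -551 (o = Add(-2233, Mul(2, Pow(-29, 2))) = Add(-2233, Mul(2, 841)) = Add(-2233, 1682) = -551)
Add(Mul(o, Pow(4004, -1)), Mul(-227, Pow(-1298, -1))) = Add(Mul(-551, Pow(4004, -1)), Mul(-227, Pow(-1298, -1))) = Add(Mul(-551, Rational(1, 4004)), Mul(-227, Rational(-1, 1298))) = Add(Rational(-551, 4004), Rational(227, 1298)) = Rational(8805, 236236)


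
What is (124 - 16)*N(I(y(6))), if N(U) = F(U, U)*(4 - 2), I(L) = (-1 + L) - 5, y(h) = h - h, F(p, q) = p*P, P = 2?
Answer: -2592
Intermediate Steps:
F(p, q) = 2*p (F(p, q) = p*2 = 2*p)
y(h) = 0
I(L) = -6 + L
N(U) = 4*U (N(U) = (2*U)*(4 - 2) = (2*U)*2 = 4*U)
(124 - 16)*N(I(y(6))) = (124 - 16)*(4*(-6 + 0)) = 108*(4*(-6)) = 108*(-24) = -2592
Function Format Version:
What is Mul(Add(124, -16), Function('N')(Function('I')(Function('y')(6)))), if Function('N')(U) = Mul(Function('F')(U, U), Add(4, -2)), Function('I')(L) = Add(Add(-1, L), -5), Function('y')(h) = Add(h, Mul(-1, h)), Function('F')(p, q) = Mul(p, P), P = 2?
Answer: -2592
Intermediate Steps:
Function('F')(p, q) = Mul(2, p) (Function('F')(p, q) = Mul(p, 2) = Mul(2, p))
Function('y')(h) = 0
Function('I')(L) = Add(-6, L)
Function('N')(U) = Mul(4, U) (Function('N')(U) = Mul(Mul(2, U), Add(4, -2)) = Mul(Mul(2, U), 2) = Mul(4, U))
Mul(Add(124, -16), Function('N')(Function('I')(Function('y')(6)))) = Mul(Add(124, -16), Mul(4, Add(-6, 0))) = Mul(108, Mul(4, -6)) = Mul(108, -24) = -2592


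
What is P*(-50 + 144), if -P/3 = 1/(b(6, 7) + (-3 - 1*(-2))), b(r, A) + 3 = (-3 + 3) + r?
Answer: -141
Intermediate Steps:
b(r, A) = -3 + r (b(r, A) = -3 + ((-3 + 3) + r) = -3 + (0 + r) = -3 + r)
P = -3/2 (P = -3/((-3 + 6) + (-3 - 1*(-2))) = -3/(3 + (-3 + 2)) = -3/(3 - 1) = -3/2 ≈ -1.5000)
P*(-50 + 144) = -3*(-50 + 144)/2 = -3/2*94 = -141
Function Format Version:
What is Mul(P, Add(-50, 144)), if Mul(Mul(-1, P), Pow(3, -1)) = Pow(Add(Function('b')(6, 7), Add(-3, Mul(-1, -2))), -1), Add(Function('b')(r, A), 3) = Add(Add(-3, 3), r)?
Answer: -141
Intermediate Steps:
Function('b')(r, A) = Add(-3, r) (Function('b')(r, A) = Add(-3, Add(Add(-3, 3), r)) = Add(-3, Add(0, r)) = Add(-3, r))
P = Rational(-3, 2) (P = Mul(-3, Pow(Add(Add(-3, 6), Add(-3, Mul(-1, -2))), -1)) = Mul(-3, Pow(Add(3, Add(-3, 2)), -1)) = Mul(-3, Pow(Add(3, -1), -1)) = Mul(-3, Pow(2, -1)) = Mul(-3, Rational(1, 2)) = Rational(-3, 2) ≈ -1.5000)
Mul(P, Add(-50, 144)) = Mul(Rational(-3, 2), Add(-50, 144)) = Mul(Rational(-3, 2), 94) = -141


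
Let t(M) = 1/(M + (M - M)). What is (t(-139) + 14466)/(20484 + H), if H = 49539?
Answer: 2010773/9733197 ≈ 0.20659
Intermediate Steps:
t(M) = 1/M (t(M) = 1/(M + 0) = 1/M)
(t(-139) + 14466)/(20484 + H) = (1/(-139) + 14466)/(20484 + 49539) = (-1/139 + 14466)/70023 = (2010773/139)*(1/70023) = 2010773/9733197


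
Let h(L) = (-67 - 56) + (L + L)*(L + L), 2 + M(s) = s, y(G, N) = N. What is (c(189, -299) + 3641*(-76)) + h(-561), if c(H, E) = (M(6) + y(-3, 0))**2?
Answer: 982061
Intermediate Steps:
M(s) = -2 + s
h(L) = -123 + 4*L**2 (h(L) = -123 + (2*L)*(2*L) = -123 + 4*L**2)
c(H, E) = 16 (c(H, E) = ((-2 + 6) + 0)**2 = (4 + 0)**2 = 4**2 = 16)
(c(189, -299) + 3641*(-76)) + h(-561) = (16 + 3641*(-76)) + (-123 + 4*(-561)**2) = (16 - 276716) + (-123 + 4*314721) = -276700 + (-123 + 1258884) = -276700 + 1258761 = 982061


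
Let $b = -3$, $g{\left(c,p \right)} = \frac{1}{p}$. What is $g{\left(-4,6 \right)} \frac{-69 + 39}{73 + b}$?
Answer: $- \frac{1}{14} \approx -0.071429$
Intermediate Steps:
$g{\left(-4,6 \right)} \frac{-69 + 39}{73 + b} = \frac{\left(-69 + 39\right) \frac{1}{73 - 3}}{6} = \frac{\left(-30\right) \frac{1}{70}}{6} = \frac{1}{6} \left(- \frac{3}{7}\right) = - \frac{1}{14}$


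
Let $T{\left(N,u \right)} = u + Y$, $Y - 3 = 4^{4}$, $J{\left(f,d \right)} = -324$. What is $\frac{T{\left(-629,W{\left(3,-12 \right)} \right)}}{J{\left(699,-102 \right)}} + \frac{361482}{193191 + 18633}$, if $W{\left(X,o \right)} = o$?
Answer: $\frac{899995}{953208} \approx 0.94417$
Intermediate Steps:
$Y = 259$ ($Y = 3 + 4^{4} = 3 + 256 = 259$)
$T{\left(N,u \right)} = 259 + u$ ($T{\left(N,u \right)} = u + 259 = 259 + u$)
$\frac{T{\left(-629,W{\left(3,-12 \right)} \right)}}{J{\left(699,-102 \right)}} + \frac{361482}{193191 + 18633} = \frac{259 - 12}{-324} + \frac{361482}{193191 + 18633} = 247 \left(- \frac{1}{324}\right) + \frac{361482}{211824} = - \frac{247}{324} + 361482 \cdot \frac{1}{211824} = - \frac{247}{324} + \frac{60247}{35304} = \frac{899995}{953208}$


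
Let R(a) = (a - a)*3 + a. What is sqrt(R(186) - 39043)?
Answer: 7*I*sqrt(793) ≈ 197.12*I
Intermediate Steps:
R(a) = a (R(a) = 0*3 + a = 0 + a = a)
sqrt(R(186) - 39043) = sqrt(186 - 39043) = sqrt(-38857) = 7*I*sqrt(793)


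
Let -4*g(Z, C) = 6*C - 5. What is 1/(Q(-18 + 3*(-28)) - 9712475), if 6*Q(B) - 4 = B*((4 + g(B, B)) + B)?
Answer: -12/116561167 ≈ -1.0295e-7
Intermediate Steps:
g(Z, C) = 5/4 - 3*C/2 (g(Z, C) = -(6*C - 5)/4 = -(-5 + 6*C)/4 = 5/4 - 3*C/2)
Q(B) = ⅔ + B*(21/4 - B/2)/6 (Q(B) = ⅔ + (B*((4 + (5/4 - 3*B/2)) + B))/6 = ⅔ + (B*((21/4 - 3*B/2) + B))/6 = ⅔ + (B*(21/4 - B/2))/6 = ⅔ + B*(21/4 - B/2)/6)
1/(Q(-18 + 3*(-28)) - 9712475) = 1/((⅔ - (-18 + 3*(-28))²/12 + 7*(-18 + 3*(-28))/8) - 9712475) = 1/((⅔ - (-18 - 84)²/12 + 7*(-18 - 84)/8) - 9712475) = 1/((⅔ - 1/12*(-102)² + (7/8)*(-102)) - 9712475) = 1/((⅔ - 1/12*10404 - 357/4) - 9712475) = 1/((⅔ - 867 - 357/4) - 9712475) = 1/(-11467/12 - 9712475) = 1/(-116561167/12) = -12/116561167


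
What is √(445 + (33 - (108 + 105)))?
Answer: √265 ≈ 16.279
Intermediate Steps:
√(445 + (33 - (108 + 105))) = √(445 + (33 - 1*213)) = √(445 + (33 - 213)) = √(445 - 180) = √265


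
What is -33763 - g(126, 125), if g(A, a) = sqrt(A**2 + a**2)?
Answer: -33763 - 17*sqrt(109) ≈ -33941.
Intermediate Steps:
-33763 - g(126, 125) = -33763 - sqrt(126**2 + 125**2) = -33763 - sqrt(15876 + 15625) = -33763 - sqrt(31501) = -33763 - 17*sqrt(109)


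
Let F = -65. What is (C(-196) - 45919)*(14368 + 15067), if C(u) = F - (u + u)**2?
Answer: -5876638880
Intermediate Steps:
C(u) = -65 - 4*u**2 (C(u) = -65 - (u + u)**2 = -65 - (2*u)**2 = -65 - 4*u**2)
(C(-196) - 45919)*(14368 + 15067) = ((-65 - 4*(-196)**2) - 45919)*(14368 + 15067) = ((-65 - 4*38416) - 45919)*29435 = ((-65 - 153664) - 45919)*29435 = (-153729 - 45919)*29435 = -199648*29435 = -5876638880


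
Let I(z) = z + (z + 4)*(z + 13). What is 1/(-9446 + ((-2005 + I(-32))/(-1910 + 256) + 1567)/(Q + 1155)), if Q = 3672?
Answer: -2661286/25137643115 ≈ -0.00010587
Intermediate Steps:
I(z) = z + (4 + z)*(13 + z)
1/(-9446 + ((-2005 + I(-32))/(-1910 + 256) + 1567)/(Q + 1155)) = 1/(-9446 + ((-2005 + (52 + (-32)² + 18*(-32)))/(-1910 + 256) + 1567)/(3672 + 1155)) = 1/(-9446 + ((-2005 + (52 + 1024 - 576))/(-1654) + 1567)/4827) = 1/(-9446 + ((-2005 + 500)*(-1/1654) + 1567)*(1/4827)) = 1/(-9446 + (-1505*(-1/1654) + 1567)*(1/4827)) = 1/(-9446 + (1505/1654 + 1567)*(1/4827)) = 1/(-9446 + (2593323/1654)*(1/4827)) = 1/(-9446 + 864441/2661286) = 1/(-25137643115/2661286) = -2661286/25137643115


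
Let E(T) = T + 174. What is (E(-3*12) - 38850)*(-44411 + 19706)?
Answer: 956379960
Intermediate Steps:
E(T) = 174 + T
(E(-3*12) - 38850)*(-44411 + 19706) = ((174 - 3*12) - 38850)*(-44411 + 19706) = ((174 - 36) - 38850)*(-24705) = (138 - 38850)*(-24705) = -38712*(-24705) = 956379960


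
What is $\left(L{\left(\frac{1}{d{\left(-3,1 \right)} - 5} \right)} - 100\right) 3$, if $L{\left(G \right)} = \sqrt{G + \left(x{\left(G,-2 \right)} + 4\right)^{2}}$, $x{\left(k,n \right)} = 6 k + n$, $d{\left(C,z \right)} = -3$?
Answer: $-300 + \frac{3 \sqrt{23}}{4} \approx -296.4$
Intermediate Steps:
$x{\left(k,n \right)} = n + 6 k$
$L{\left(G \right)} = \sqrt{G + \left(2 + 6 G\right)^{2}}$ ($L{\left(G \right)} = \sqrt{G + \left(\left(-2 + 6 G\right) + 4\right)^{2}} = \sqrt{G + \left(2 + 6 G\right)^{2}}$)
$\left(L{\left(\frac{1}{d{\left(-3,1 \right)} - 5} \right)} - 100\right) 3 = \left(\sqrt{\frac{1}{-3 - 5} + 4 \left(1 + \frac{3}{-3 - 5}\right)^{2}} - 100\right) 3 = \left(\sqrt{\frac{1}{-8} + 4 \left(1 + \frac{3}{-8}\right)^{2}} - 100\right) 3 = \left(\sqrt{- \frac{1}{8} + 4 \left(1 + 3 \left(- \frac{1}{8}\right)\right)^{2}} - 100\right) 3 = \left(\sqrt{- \frac{1}{8} + 4 \left(1 - \frac{3}{8}\right)^{2}} - 100\right) 3 = \left(\sqrt{- \frac{1}{8} + 4 \left(\frac{5}{8}\right)^{2}} - 100\right) 3 = \left(\sqrt{- \frac{1}{8} + 4 \cdot \frac{25}{64}} - 100\right) 3 = \left(\sqrt{- \frac{1}{8} + \frac{25}{16}} - 100\right) 3 = \left(\sqrt{\frac{23}{16}} - 100\right) 3 = \left(\frac{\sqrt{23}}{4} - 100\right) 3 = \left(-100 + \frac{\sqrt{23}}{4}\right) 3 = -300 + \frac{3 \sqrt{23}}{4}$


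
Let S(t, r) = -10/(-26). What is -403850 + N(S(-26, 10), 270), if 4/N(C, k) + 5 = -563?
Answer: -57346701/142 ≈ -4.0385e+5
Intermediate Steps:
S(t, r) = 5/13 (S(t, r) = -10*(-1/26) = 5/13)
N(C, k) = -1/142 (N(C, k) = 4/(-5 - 563) = 4/(-568) = 4*(-1/568) = -1/142)
-403850 + N(S(-26, 10), 270) = -403850 - 1/142 = -57346701/142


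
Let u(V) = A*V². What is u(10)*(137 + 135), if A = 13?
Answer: 353600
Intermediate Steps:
u(V) = 13*V²
u(10)*(137 + 135) = (13*10²)*(137 + 135) = (13*100)*272 = 1300*272 = 353600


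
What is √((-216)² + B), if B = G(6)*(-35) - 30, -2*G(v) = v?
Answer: √46731 ≈ 216.17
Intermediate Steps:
G(v) = -v/2
B = 75 (B = -½*6*(-35) - 30 = -3*(-35) - 30 = 105 - 30 = 75)
√((-216)² + B) = √((-216)² + 75) = √(46656 + 75) = √46731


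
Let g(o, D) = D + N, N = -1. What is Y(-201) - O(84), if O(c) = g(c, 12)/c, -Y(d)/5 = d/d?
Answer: -431/84 ≈ -5.1310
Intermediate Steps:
g(o, D) = -1 + D (g(o, D) = D - 1 = -1 + D)
Y(d) = -5 (Y(d) = -5*d/d = -5*1 = -5)
O(c) = 11/c (O(c) = (-1 + 12)/c = 11/c)
Y(-201) - O(84) = -5 - 11/84 = -431/84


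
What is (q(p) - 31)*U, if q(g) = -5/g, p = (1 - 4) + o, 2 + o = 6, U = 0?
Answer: 0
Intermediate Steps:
o = 4 (o = -2 + 6 = 4)
p = 1 (p = (1 - 4) + 4 = -3 + 4 = 1)
(q(p) - 31)*U = (-5/1 - 31)*0 = (-5*1 - 31)*0 = (-5 - 31)*0 = -36*0 = 0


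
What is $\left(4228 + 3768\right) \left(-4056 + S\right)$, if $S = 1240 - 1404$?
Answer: $-33743120$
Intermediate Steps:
$S = -164$
$\left(4228 + 3768\right) \left(-4056 + S\right) = \left(4228 + 3768\right) \left(-4056 - 164\right) = 7996 \left(-4220\right) = -33743120$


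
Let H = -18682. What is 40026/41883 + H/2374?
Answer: -114572747/16571707 ≈ -6.9138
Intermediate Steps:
40026/41883 + H/2374 = 40026/41883 - 18682/2374 = 40026*(1/41883) - 18682*1/2374 = 13342/13961 - 9341/1187 = -114572747/16571707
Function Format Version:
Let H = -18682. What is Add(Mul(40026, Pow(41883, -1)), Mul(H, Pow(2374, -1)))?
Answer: Rational(-114572747, 16571707) ≈ -6.9138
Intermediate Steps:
Add(Mul(40026, Pow(41883, -1)), Mul(H, Pow(2374, -1))) = Add(Mul(40026, Pow(41883, -1)), Mul(-18682, Pow(2374, -1))) = Add(Mul(40026, Rational(1, 41883)), Mul(-18682, Rational(1, 2374))) = Add(Rational(13342, 13961), Rational(-9341, 1187)) = Rational(-114572747, 16571707)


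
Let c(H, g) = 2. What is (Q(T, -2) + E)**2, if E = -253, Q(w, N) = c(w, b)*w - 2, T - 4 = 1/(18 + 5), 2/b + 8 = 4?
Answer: 32251041/529 ≈ 60966.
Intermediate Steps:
b = -1/2 (b = 2/(-8 + 4) = 2/(-4) = 2*(-1/4) = -1/2 ≈ -0.50000)
T = 93/23 (T = 4 + 1/(18 + 5) = 4 + 1/23 = 93/23 ≈ 4.0435)
Q(w, N) = -2 + 2*w (Q(w, N) = 2*w - 2 = -2 + 2*w)
(Q(T, -2) + E)**2 = ((-2 + 2*(93/23)) - 253)**2 = ((-2 + 186/23) - 253)**2 = (140/23 - 253)**2 = (-5679/23)**2 = 32251041/529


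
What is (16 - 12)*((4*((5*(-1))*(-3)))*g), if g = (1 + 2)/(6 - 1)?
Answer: 144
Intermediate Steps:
g = 3/5 ≈ 0.60000
(16 - 12)*((4*((5*(-1))*(-3)))*g) = (16 - 12)*((4*((5*(-1))*(-3)))*(3/5)) = 4*((4*(-5*(-3)))*(3/5)) = 4*((4*15)*(3/5)) = 4*(60*(3/5)) = 4*36 = 144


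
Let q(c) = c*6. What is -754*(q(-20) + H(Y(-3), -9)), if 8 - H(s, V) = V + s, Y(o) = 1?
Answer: 78416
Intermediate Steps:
q(c) = 6*c
H(s, V) = 8 - V - s (H(s, V) = 8 - (V + s) = 8 + (-V - s) = 8 - V - s)
-754*(q(-20) + H(Y(-3), -9)) = -754*(6*(-20) + (8 - 1*(-9) - 1*1)) = -754*(-120 + (8 + 9 - 1)) = -754*(-120 + 16) = -754*(-104) = 78416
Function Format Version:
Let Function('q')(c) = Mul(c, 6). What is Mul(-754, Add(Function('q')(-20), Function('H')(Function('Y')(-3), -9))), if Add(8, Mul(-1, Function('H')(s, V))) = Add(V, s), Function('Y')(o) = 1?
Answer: 78416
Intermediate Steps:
Function('q')(c) = Mul(6, c)
Function('H')(s, V) = Add(8, Mul(-1, V), Mul(-1, s)) (Function('H')(s, V) = Add(8, Mul(-1, Add(V, s))) = Add(8, Add(Mul(-1, V), Mul(-1, s))) = Add(8, Mul(-1, V), Mul(-1, s)))
Mul(-754, Add(Function('q')(-20), Function('H')(Function('Y')(-3), -9))) = Mul(-754, Add(Mul(6, -20), Add(8, Mul(-1, -9), Mul(-1, 1)))) = Mul(-754, Add(-120, Add(8, 9, -1))) = Mul(-754, Add(-120, 16)) = Mul(-754, -104) = 78416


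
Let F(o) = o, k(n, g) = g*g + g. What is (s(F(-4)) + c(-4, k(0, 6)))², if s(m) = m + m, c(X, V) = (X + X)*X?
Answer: 576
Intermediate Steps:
k(n, g) = g + g² (k(n, g) = g² + g = g + g²)
c(X, V) = 2*X² (c(X, V) = (2*X)*X = 2*X²)
s(m) = 2*m
(s(F(-4)) + c(-4, k(0, 6)))² = (2*(-4) + 2*(-4)²)² = (-8 + 2*16)² = (-8 + 32)² = 24² = 576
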